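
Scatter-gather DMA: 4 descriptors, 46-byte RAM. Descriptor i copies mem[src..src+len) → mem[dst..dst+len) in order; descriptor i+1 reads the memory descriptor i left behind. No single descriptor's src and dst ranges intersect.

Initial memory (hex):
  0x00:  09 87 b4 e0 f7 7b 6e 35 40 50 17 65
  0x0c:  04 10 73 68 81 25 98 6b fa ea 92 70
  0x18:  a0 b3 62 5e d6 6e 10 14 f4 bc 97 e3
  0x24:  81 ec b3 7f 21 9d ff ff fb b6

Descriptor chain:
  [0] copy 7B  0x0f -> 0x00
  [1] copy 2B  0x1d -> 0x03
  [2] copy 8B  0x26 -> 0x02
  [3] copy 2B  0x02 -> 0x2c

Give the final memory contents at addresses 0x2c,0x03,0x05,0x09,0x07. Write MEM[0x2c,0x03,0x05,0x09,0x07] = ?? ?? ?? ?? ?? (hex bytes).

MEM[0x2c,0x03,0x05,0x09,0x07] = b3 7f 9d b6 ff

  after D0: wrote 7B at 0x00 = 688125986bfaea
  after D1: wrote 2B at 0x03 = 6e10
  after D2: wrote 8B at 0x02 = b37f219dfffffbb6
  after D3: wrote 2B at 0x2c = b37f
query mem[0x2c]=0xb3, mem[0x03]=0x7f, mem[0x05]=0x9d, mem[0x09]=0xb6, mem[0x07]=0xff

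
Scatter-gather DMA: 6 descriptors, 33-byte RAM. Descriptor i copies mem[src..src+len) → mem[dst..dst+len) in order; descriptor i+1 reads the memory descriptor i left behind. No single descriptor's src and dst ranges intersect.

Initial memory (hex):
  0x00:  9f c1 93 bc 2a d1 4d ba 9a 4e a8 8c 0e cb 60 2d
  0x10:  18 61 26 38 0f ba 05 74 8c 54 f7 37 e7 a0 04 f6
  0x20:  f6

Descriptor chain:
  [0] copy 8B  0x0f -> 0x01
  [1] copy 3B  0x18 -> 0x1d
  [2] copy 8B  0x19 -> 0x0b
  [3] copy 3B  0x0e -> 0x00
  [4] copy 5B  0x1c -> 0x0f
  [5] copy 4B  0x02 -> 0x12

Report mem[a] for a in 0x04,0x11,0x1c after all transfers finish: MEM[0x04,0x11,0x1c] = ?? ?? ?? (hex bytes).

[0] 0x0f->0x01 len=8 : 2d 18 61 26 38 0f ba 05
[1] 0x18->0x1d len=3 : 8c 54 f7
[2] 0x19->0x0b len=8 : 54 f7 37 e7 8c 54 f7 f6
[3] 0x0e->0x00 len=3 : e7 8c 54
[4] 0x1c->0x0f len=5 : e7 8c 54 f7 f6
[5] 0x02->0x12 len=4 : 54 61 26 38
query mem[0x04]=0x26, mem[0x11]=0x54, mem[0x1c]=0xe7

MEM[0x04,0x11,0x1c] = 26 54 e7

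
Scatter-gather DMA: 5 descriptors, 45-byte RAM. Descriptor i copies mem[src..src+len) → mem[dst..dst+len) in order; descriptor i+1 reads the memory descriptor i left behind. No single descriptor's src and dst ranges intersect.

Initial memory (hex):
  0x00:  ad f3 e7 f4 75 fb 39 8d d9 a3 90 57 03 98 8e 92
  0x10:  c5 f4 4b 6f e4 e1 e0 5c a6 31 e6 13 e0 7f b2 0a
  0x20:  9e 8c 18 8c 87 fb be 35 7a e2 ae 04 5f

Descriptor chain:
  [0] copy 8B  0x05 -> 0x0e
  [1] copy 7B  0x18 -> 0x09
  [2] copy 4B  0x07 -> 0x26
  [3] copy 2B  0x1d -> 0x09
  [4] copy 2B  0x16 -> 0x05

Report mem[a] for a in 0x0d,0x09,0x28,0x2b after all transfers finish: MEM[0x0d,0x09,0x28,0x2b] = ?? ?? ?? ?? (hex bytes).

MEM[0x0d,0x09,0x28,0x2b] = e0 7f a6 04

[0] 0x05->0x0e len=8 : fb 39 8d d9 a3 90 57 03
[1] 0x18->0x09 len=7 : a6 31 e6 13 e0 7f b2
[2] 0x07->0x26 len=4 : 8d d9 a6 31
[3] 0x1d->0x09 len=2 : 7f b2
[4] 0x16->0x05 len=2 : e0 5c
query mem[0x0d]=0xe0, mem[0x09]=0x7f, mem[0x28]=0xa6, mem[0x2b]=0x04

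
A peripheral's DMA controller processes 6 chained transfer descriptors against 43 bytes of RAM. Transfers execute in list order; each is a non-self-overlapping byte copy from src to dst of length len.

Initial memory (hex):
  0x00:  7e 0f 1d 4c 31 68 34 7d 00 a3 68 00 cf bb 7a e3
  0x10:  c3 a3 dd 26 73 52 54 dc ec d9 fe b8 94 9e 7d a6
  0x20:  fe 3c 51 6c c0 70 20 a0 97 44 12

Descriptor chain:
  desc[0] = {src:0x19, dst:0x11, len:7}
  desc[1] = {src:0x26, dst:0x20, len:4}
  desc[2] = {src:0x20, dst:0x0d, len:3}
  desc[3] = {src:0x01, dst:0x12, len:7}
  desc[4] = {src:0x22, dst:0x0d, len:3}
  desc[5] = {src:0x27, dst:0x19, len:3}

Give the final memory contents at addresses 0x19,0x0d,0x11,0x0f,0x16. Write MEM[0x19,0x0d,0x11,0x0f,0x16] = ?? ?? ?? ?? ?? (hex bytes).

MEM[0x19,0x0d,0x11,0x0f,0x16] = a0 97 d9 c0 68

[0] 0x19->0x11 len=7 : d9 fe b8 94 9e 7d a6
[1] 0x26->0x20 len=4 : 20 a0 97 44
[2] 0x20->0x0d len=3 : 20 a0 97
[3] 0x01->0x12 len=7 : 0f 1d 4c 31 68 34 7d
[4] 0x22->0x0d len=3 : 97 44 c0
[5] 0x27->0x19 len=3 : a0 97 44
query mem[0x19]=0xa0, mem[0x0d]=0x97, mem[0x11]=0xd9, mem[0x0f]=0xc0, mem[0x16]=0x68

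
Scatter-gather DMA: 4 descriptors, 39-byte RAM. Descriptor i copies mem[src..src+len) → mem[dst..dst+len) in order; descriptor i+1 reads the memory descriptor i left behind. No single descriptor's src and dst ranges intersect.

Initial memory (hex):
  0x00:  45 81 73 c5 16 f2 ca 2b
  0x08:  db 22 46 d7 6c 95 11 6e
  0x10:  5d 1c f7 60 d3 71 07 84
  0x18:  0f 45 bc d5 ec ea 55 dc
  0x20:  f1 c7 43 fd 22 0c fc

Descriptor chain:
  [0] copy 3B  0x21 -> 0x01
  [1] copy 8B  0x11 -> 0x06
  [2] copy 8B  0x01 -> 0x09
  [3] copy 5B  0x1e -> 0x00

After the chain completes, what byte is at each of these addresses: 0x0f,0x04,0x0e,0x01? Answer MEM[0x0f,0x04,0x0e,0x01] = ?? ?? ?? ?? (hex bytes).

MEM[0x0f,0x04,0x0e,0x01] = f7 43 1c dc

#0 dst[0x01+3] := {0xc7,0x43,0xfd}
#1 dst[0x06+8] := {0x1c,0xf7,0x60,0xd3,0x71,0x07,0x84,0x0f}
#2 dst[0x09+8] := {0xc7,0x43,0xfd,0x16,0xf2,0x1c,0xf7,0x60}
#3 dst[0x00+5] := {0x55,0xdc,0xf1,0xc7,0x43}
query mem[0x0f]=0xf7, mem[0x04]=0x43, mem[0x0e]=0x1c, mem[0x01]=0xdc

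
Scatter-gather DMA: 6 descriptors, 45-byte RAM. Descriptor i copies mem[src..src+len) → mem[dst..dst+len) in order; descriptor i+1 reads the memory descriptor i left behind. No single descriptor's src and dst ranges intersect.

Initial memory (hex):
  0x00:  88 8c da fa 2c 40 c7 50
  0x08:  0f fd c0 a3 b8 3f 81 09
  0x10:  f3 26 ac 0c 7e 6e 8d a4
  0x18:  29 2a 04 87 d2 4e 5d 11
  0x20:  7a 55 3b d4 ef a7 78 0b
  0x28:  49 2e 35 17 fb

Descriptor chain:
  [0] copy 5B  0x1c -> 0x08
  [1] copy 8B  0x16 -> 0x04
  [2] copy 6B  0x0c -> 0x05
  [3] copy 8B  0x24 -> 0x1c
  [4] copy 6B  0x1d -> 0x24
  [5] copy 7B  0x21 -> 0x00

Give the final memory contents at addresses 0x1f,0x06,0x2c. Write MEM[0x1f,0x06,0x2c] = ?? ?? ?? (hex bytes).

MEM[0x1f,0x06,0x2c] = 0b 49 fb

#0 dst[0x08+5] := {0xd2,0x4e,0x5d,0x11,0x7a}
#1 dst[0x04+8] := {0x8d,0xa4,0x29,0x2a,0x04,0x87,0xd2,0x4e}
#2 dst[0x05+6] := {0x7a,0x3f,0x81,0x09,0xf3,0x26}
#3 dst[0x1c+8] := {0xef,0xa7,0x78,0x0b,0x49,0x2e,0x35,0x17}
#4 dst[0x24+6] := {0xa7,0x78,0x0b,0x49,0x2e,0x35}
#5 dst[0x00+7] := {0x2e,0x35,0x17,0xa7,0x78,0x0b,0x49}
query mem[0x1f]=0x0b, mem[0x06]=0x49, mem[0x2c]=0xfb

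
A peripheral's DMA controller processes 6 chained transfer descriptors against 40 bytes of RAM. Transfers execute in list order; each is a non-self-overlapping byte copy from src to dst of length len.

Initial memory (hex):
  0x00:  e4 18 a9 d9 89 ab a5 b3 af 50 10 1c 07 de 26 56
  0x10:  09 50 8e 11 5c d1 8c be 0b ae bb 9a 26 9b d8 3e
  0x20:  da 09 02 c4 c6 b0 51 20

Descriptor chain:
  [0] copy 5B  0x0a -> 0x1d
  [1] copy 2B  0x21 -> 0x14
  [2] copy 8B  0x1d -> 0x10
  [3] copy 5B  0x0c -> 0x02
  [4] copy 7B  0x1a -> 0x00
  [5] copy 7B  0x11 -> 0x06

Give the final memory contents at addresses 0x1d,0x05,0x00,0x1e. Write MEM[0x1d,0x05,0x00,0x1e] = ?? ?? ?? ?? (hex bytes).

  after D0: wrote 5B at 0x1d = 101c07de26
  after D1: wrote 2B at 0x14 = 2602
  after D2: wrote 8B at 0x10 = 101c07de2602c4c6
  after D3: wrote 5B at 0x02 = 07de265610
  after D4: wrote 7B at 0x00 = bb9a26101c07de
  after D5: wrote 7B at 0x06 = 1c07de2602c4c6
query mem[0x1d]=0x10, mem[0x05]=0x07, mem[0x00]=0xbb, mem[0x1e]=0x1c

MEM[0x1d,0x05,0x00,0x1e] = 10 07 bb 1c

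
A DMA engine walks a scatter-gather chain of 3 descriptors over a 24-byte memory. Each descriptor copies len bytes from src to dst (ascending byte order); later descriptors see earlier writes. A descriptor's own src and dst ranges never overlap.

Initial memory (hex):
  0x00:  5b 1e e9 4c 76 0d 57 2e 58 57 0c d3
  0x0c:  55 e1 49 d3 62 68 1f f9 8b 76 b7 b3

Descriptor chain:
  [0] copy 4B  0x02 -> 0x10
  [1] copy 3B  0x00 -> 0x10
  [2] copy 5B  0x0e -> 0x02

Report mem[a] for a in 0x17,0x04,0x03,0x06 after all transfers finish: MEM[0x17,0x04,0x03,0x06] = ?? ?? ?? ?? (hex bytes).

MEM[0x17,0x04,0x03,0x06] = b3 5b d3 e9

#0 dst[0x10+4] := {0xe9,0x4c,0x76,0x0d}
#1 dst[0x10+3] := {0x5b,0x1e,0xe9}
#2 dst[0x02+5] := {0x49,0xd3,0x5b,0x1e,0xe9}
query mem[0x17]=0xb3, mem[0x04]=0x5b, mem[0x03]=0xd3, mem[0x06]=0xe9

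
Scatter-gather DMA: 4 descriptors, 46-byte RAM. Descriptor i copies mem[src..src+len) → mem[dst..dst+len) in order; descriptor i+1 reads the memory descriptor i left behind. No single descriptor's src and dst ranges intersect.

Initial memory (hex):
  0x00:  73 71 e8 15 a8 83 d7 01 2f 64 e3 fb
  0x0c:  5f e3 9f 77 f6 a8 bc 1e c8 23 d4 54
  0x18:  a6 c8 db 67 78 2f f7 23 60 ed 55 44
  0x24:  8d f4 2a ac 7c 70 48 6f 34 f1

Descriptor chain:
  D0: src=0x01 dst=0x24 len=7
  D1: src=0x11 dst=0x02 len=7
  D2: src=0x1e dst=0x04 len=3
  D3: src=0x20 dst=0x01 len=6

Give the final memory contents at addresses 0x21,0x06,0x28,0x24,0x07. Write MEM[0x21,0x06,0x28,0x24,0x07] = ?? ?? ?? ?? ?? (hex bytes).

MEM[0x21,0x06,0x28,0x24,0x07] = ed e8 83 71 d4

  after D0: wrote 7B at 0x24 = 71e815a883d701
  after D1: wrote 7B at 0x02 = a8bc1ec823d454
  after D2: wrote 3B at 0x04 = f72360
  after D3: wrote 6B at 0x01 = 60ed554471e8
query mem[0x21]=0xed, mem[0x06]=0xe8, mem[0x28]=0x83, mem[0x24]=0x71, mem[0x07]=0xd4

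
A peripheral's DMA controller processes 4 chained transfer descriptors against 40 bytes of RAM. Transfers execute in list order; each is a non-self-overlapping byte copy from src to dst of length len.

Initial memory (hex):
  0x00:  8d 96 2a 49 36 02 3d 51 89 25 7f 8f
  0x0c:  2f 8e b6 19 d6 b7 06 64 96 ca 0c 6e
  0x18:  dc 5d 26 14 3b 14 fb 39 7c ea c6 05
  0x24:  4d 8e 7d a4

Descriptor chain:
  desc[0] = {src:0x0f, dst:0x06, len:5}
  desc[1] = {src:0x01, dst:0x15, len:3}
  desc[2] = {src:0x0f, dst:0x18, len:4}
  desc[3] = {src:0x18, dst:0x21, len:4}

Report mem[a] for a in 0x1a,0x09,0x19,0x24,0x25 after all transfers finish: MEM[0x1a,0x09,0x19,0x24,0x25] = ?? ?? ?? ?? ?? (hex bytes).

MEM[0x1a,0x09,0x19,0x24,0x25] = b7 06 d6 06 8e

[0] 0x0f->0x06 len=5 : 19 d6 b7 06 64
[1] 0x01->0x15 len=3 : 96 2a 49
[2] 0x0f->0x18 len=4 : 19 d6 b7 06
[3] 0x18->0x21 len=4 : 19 d6 b7 06
query mem[0x1a]=0xb7, mem[0x09]=0x06, mem[0x19]=0xd6, mem[0x24]=0x06, mem[0x25]=0x8e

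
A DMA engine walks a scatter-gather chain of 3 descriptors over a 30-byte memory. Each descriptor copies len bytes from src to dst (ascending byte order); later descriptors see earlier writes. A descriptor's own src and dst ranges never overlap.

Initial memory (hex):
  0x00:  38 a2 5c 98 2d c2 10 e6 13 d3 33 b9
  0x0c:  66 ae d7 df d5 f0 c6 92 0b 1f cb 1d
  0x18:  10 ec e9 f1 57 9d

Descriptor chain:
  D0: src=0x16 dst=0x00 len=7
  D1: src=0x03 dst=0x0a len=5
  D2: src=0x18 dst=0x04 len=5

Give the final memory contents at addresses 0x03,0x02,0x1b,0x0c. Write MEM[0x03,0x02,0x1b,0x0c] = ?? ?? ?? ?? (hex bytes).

MEM[0x03,0x02,0x1b,0x0c] = ec 10 f1 f1

#0 dst[0x00+7] := {0xcb,0x1d,0x10,0xec,0xe9,0xf1,0x57}
#1 dst[0x0a+5] := {0xec,0xe9,0xf1,0x57,0xe6}
#2 dst[0x04+5] := {0x10,0xec,0xe9,0xf1,0x57}
query mem[0x03]=0xec, mem[0x02]=0x10, mem[0x1b]=0xf1, mem[0x0c]=0xf1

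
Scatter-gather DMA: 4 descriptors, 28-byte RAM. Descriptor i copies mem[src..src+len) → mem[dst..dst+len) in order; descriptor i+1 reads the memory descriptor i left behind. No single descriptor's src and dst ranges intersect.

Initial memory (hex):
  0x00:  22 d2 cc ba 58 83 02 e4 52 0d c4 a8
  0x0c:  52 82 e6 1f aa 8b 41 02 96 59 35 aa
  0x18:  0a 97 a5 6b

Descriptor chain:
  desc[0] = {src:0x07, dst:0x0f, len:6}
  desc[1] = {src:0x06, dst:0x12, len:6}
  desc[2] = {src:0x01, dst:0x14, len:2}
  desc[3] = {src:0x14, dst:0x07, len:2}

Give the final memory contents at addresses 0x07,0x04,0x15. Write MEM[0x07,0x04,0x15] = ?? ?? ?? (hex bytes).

MEM[0x07,0x04,0x15] = d2 58 cc

D0: mem[0x0f..0x14] <- [e4 52 0d c4 a8 52]
D1: mem[0x12..0x17] <- [02 e4 52 0d c4 a8]
D2: mem[0x14..0x15] <- [d2 cc]
D3: mem[0x07..0x08] <- [d2 cc]
query mem[0x07]=0xd2, mem[0x04]=0x58, mem[0x15]=0xcc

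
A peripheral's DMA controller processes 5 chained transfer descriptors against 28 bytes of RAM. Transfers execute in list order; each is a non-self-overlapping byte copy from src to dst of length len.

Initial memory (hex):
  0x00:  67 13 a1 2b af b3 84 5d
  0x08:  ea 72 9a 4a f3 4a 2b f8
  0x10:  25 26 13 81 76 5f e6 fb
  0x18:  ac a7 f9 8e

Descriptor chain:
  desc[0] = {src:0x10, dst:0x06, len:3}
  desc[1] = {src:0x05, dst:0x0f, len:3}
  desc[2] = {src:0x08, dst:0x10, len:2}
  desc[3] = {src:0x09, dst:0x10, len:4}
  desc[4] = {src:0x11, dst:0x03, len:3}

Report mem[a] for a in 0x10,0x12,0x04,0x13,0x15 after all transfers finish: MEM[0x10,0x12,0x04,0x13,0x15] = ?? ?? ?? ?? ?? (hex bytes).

MEM[0x10,0x12,0x04,0x13,0x15] = 72 4a 4a f3 5f

  after D0: wrote 3B at 0x06 = 252613
  after D1: wrote 3B at 0x0f = b32526
  after D2: wrote 2B at 0x10 = 1372
  after D3: wrote 4B at 0x10 = 729a4af3
  after D4: wrote 3B at 0x03 = 9a4af3
query mem[0x10]=0x72, mem[0x12]=0x4a, mem[0x04]=0x4a, mem[0x13]=0xf3, mem[0x15]=0x5f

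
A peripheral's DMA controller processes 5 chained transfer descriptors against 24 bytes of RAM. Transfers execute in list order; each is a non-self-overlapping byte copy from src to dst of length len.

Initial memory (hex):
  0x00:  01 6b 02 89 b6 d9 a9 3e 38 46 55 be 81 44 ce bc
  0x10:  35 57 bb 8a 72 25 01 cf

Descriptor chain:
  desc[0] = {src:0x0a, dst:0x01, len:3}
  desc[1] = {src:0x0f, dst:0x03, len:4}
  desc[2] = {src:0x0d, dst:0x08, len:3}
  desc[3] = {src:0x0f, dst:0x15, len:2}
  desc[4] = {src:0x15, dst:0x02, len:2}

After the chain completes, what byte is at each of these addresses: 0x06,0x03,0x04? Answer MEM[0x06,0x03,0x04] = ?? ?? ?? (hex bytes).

MEM[0x06,0x03,0x04] = bb 35 35

D0: mem[0x01..0x03] <- [55 be 81]
D1: mem[0x03..0x06] <- [bc 35 57 bb]
D2: mem[0x08..0x0a] <- [44 ce bc]
D3: mem[0x15..0x16] <- [bc 35]
D4: mem[0x02..0x03] <- [bc 35]
query mem[0x06]=0xbb, mem[0x03]=0x35, mem[0x04]=0x35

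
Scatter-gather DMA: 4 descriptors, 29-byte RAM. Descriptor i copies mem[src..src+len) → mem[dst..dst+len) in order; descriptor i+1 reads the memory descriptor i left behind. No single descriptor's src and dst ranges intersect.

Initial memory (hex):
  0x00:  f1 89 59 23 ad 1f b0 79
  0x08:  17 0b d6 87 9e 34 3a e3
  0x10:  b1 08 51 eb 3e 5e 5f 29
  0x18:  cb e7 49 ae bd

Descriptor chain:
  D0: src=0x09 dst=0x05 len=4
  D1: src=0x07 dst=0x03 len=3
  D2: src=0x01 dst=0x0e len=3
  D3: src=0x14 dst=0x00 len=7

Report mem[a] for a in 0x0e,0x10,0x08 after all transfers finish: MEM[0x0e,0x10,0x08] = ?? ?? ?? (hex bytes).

MEM[0x0e,0x10,0x08] = 89 87 9e

#0 dst[0x05+4] := {0x0b,0xd6,0x87,0x9e}
#1 dst[0x03+3] := {0x87,0x9e,0x0b}
#2 dst[0x0e+3] := {0x89,0x59,0x87}
#3 dst[0x00+7] := {0x3e,0x5e,0x5f,0x29,0xcb,0xe7,0x49}
query mem[0x0e]=0x89, mem[0x10]=0x87, mem[0x08]=0x9e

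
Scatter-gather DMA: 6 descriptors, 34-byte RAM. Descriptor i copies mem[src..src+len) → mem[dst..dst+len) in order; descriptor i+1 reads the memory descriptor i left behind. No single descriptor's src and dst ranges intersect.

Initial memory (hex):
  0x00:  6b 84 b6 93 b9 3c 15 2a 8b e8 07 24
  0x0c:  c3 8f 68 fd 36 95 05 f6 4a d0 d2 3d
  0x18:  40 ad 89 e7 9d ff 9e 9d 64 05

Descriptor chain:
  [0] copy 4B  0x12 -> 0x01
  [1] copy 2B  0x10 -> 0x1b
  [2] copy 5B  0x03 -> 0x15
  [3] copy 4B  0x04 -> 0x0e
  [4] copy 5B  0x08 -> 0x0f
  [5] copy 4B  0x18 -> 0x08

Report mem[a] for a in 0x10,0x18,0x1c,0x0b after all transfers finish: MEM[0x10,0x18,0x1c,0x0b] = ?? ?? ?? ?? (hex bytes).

MEM[0x10,0x18,0x1c,0x0b] = e8 15 95 36

[0] 0x12->0x01 len=4 : 05 f6 4a d0
[1] 0x10->0x1b len=2 : 36 95
[2] 0x03->0x15 len=5 : 4a d0 3c 15 2a
[3] 0x04->0x0e len=4 : d0 3c 15 2a
[4] 0x08->0x0f len=5 : 8b e8 07 24 c3
[5] 0x18->0x08 len=4 : 15 2a 89 36
query mem[0x10]=0xe8, mem[0x18]=0x15, mem[0x1c]=0x95, mem[0x0b]=0x36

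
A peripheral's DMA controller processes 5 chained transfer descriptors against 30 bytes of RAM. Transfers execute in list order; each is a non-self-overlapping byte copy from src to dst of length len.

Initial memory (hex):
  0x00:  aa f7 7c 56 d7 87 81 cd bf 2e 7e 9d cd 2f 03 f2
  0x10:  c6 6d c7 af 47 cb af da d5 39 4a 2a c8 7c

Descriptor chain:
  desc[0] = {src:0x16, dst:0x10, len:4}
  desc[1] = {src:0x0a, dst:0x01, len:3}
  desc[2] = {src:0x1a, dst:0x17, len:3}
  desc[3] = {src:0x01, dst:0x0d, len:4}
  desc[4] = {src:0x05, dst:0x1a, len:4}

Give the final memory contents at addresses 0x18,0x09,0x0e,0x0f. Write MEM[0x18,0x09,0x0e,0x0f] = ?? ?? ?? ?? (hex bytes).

MEM[0x18,0x09,0x0e,0x0f] = 2a 2e 9d cd

[0] 0x16->0x10 len=4 : af da d5 39
[1] 0x0a->0x01 len=3 : 7e 9d cd
[2] 0x1a->0x17 len=3 : 4a 2a c8
[3] 0x01->0x0d len=4 : 7e 9d cd d7
[4] 0x05->0x1a len=4 : 87 81 cd bf
query mem[0x18]=0x2a, mem[0x09]=0x2e, mem[0x0e]=0x9d, mem[0x0f]=0xcd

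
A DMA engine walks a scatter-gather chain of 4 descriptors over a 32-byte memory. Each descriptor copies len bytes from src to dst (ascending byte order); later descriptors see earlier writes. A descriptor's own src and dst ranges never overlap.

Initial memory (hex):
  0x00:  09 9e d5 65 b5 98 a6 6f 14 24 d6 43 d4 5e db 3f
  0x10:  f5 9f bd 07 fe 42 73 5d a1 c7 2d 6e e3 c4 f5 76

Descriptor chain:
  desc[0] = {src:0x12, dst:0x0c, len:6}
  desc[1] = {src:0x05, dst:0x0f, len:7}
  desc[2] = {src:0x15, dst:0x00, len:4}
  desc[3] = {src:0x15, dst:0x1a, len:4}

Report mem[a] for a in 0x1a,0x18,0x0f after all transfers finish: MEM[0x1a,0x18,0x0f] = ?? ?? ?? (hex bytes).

MEM[0x1a,0x18,0x0f] = 43 a1 98

D0: mem[0x0c..0x11] <- [bd 07 fe 42 73 5d]
D1: mem[0x0f..0x15] <- [98 a6 6f 14 24 d6 43]
D2: mem[0x00..0x03] <- [43 73 5d a1]
D3: mem[0x1a..0x1d] <- [43 73 5d a1]
query mem[0x1a]=0x43, mem[0x18]=0xa1, mem[0x0f]=0x98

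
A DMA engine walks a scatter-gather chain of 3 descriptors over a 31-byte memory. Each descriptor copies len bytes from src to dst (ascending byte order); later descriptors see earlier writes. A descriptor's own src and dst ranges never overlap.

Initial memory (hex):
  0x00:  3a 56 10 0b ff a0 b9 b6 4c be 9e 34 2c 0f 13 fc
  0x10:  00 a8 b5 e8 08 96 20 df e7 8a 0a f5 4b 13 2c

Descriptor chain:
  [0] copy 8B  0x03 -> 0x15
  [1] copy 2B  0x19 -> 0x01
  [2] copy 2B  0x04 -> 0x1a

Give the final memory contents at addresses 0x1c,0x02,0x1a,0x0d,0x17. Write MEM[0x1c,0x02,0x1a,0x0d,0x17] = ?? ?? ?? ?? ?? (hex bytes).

[0] 0x03->0x15 len=8 : 0b ff a0 b9 b6 4c be 9e
[1] 0x19->0x01 len=2 : b6 4c
[2] 0x04->0x1a len=2 : ff a0
query mem[0x1c]=0x9e, mem[0x02]=0x4c, mem[0x1a]=0xff, mem[0x0d]=0x0f, mem[0x17]=0xa0

MEM[0x1c,0x02,0x1a,0x0d,0x17] = 9e 4c ff 0f a0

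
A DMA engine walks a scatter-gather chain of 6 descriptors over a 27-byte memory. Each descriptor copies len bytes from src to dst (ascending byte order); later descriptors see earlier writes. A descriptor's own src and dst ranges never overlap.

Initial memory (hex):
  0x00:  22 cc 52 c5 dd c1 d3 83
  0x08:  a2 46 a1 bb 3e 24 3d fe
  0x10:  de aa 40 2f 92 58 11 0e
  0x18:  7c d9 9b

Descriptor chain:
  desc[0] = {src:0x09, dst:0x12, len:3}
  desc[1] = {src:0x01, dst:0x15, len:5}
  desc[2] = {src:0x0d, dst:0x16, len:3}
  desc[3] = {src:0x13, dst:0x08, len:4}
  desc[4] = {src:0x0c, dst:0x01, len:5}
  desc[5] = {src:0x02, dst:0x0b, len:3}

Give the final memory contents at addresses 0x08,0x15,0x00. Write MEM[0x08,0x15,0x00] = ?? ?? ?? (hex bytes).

MEM[0x08,0x15,0x00] = a1 cc 22

D0: mem[0x12..0x14] <- [46 a1 bb]
D1: mem[0x15..0x19] <- [cc 52 c5 dd c1]
D2: mem[0x16..0x18] <- [24 3d fe]
D3: mem[0x08..0x0b] <- [a1 bb cc 24]
D4: mem[0x01..0x05] <- [3e 24 3d fe de]
D5: mem[0x0b..0x0d] <- [24 3d fe]
query mem[0x08]=0xa1, mem[0x15]=0xcc, mem[0x00]=0x22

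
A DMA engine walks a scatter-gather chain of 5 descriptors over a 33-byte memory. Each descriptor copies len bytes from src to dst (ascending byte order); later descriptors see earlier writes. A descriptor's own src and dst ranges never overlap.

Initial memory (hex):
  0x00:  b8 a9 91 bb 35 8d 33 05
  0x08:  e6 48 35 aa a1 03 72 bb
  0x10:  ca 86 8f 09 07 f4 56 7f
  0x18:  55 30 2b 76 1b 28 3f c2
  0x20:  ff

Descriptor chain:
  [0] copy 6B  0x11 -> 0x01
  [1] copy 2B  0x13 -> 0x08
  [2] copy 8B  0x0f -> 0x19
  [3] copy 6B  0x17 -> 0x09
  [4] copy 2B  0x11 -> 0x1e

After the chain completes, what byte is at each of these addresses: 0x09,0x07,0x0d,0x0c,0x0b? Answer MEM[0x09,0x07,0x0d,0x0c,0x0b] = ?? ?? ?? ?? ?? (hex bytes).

MEM[0x09,0x07,0x0d,0x0c,0x0b] = 7f 05 86 ca bb

#0 dst[0x01+6] := {0x86,0x8f,0x09,0x07,0xf4,0x56}
#1 dst[0x08+2] := {0x09,0x07}
#2 dst[0x19+8] := {0xbb,0xca,0x86,0x8f,0x09,0x07,0xf4,0x56}
#3 dst[0x09+6] := {0x7f,0x55,0xbb,0xca,0x86,0x8f}
#4 dst[0x1e+2] := {0x86,0x8f}
query mem[0x09]=0x7f, mem[0x07]=0x05, mem[0x0d]=0x86, mem[0x0c]=0xca, mem[0x0b]=0xbb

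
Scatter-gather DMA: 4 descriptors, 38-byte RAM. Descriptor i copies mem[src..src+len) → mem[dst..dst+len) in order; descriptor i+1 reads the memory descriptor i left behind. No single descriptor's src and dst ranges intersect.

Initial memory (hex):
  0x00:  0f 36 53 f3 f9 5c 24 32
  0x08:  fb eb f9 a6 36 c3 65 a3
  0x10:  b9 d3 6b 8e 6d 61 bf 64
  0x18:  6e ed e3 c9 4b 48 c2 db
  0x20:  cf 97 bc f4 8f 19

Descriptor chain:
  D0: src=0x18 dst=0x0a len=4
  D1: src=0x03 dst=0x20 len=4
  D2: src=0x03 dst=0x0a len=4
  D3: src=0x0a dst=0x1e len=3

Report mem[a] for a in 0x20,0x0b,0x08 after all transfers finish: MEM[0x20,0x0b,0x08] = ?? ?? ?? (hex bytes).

D0: mem[0x0a..0x0d] <- [6e ed e3 c9]
D1: mem[0x20..0x23] <- [f3 f9 5c 24]
D2: mem[0x0a..0x0d] <- [f3 f9 5c 24]
D3: mem[0x1e..0x20] <- [f3 f9 5c]
query mem[0x20]=0x5c, mem[0x0b]=0xf9, mem[0x08]=0xfb

MEM[0x20,0x0b,0x08] = 5c f9 fb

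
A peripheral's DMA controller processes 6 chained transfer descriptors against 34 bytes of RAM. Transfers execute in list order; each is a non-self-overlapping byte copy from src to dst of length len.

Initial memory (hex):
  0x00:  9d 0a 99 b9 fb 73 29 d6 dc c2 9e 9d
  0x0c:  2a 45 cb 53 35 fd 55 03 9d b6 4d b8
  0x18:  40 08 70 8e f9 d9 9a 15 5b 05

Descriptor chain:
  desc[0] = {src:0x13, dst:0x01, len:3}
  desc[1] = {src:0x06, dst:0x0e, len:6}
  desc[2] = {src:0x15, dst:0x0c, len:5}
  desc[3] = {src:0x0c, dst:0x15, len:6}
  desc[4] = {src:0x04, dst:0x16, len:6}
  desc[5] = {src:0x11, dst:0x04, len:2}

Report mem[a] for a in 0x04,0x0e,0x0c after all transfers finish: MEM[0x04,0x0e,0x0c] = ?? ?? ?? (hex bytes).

[0] 0x13->0x01 len=3 : 03 9d b6
[1] 0x06->0x0e len=6 : 29 d6 dc c2 9e 9d
[2] 0x15->0x0c len=5 : b6 4d b8 40 08
[3] 0x0c->0x15 len=6 : b6 4d b8 40 08 c2
[4] 0x04->0x16 len=6 : fb 73 29 d6 dc c2
[5] 0x11->0x04 len=2 : c2 9e
query mem[0x04]=0xc2, mem[0x0e]=0xb8, mem[0x0c]=0xb6

MEM[0x04,0x0e,0x0c] = c2 b8 b6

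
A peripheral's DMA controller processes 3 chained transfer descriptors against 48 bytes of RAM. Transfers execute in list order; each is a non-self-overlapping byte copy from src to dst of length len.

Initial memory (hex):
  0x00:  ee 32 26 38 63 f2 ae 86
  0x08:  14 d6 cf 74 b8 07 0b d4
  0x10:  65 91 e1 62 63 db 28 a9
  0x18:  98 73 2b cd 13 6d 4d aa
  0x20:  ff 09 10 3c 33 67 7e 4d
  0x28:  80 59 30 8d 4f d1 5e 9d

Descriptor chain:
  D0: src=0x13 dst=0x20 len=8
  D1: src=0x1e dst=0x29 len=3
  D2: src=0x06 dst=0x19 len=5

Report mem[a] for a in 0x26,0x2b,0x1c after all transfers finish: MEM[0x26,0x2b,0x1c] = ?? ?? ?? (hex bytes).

D0: mem[0x20..0x27] <- [62 63 db 28 a9 98 73 2b]
D1: mem[0x29..0x2b] <- [4d aa 62]
D2: mem[0x19..0x1d] <- [ae 86 14 d6 cf]
query mem[0x26]=0x73, mem[0x2b]=0x62, mem[0x1c]=0xd6

MEM[0x26,0x2b,0x1c] = 73 62 d6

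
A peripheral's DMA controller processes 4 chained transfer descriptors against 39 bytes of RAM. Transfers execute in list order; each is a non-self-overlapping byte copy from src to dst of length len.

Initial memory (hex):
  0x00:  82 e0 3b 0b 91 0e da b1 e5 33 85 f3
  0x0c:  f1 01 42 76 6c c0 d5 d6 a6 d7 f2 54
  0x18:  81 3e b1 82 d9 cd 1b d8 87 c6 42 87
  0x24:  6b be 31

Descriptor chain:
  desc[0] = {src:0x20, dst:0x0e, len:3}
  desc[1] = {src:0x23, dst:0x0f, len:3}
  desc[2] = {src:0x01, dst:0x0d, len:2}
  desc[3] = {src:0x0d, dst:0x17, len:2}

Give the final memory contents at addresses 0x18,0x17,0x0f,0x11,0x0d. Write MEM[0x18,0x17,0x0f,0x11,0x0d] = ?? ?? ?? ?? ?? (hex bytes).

MEM[0x18,0x17,0x0f,0x11,0x0d] = 3b e0 87 be e0

D0: mem[0x0e..0x10] <- [87 c6 42]
D1: mem[0x0f..0x11] <- [87 6b be]
D2: mem[0x0d..0x0e] <- [e0 3b]
D3: mem[0x17..0x18] <- [e0 3b]
query mem[0x18]=0x3b, mem[0x17]=0xe0, mem[0x0f]=0x87, mem[0x11]=0xbe, mem[0x0d]=0xe0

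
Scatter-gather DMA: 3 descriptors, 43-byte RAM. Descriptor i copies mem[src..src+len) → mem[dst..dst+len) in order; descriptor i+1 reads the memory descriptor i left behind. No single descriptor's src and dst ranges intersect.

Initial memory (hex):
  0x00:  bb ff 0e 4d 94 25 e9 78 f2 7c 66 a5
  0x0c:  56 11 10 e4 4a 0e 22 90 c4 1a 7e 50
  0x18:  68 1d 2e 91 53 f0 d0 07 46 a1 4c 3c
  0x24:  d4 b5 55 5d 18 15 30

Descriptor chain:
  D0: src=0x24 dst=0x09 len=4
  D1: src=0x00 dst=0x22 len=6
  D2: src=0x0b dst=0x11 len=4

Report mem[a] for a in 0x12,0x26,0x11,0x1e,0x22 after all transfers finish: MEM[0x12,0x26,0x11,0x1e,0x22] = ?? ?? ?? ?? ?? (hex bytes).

  after D0: wrote 4B at 0x09 = d4b5555d
  after D1: wrote 6B at 0x22 = bbff0e4d9425
  after D2: wrote 4B at 0x11 = 555d1110
query mem[0x12]=0x5d, mem[0x26]=0x94, mem[0x11]=0x55, mem[0x1e]=0xd0, mem[0x22]=0xbb

MEM[0x12,0x26,0x11,0x1e,0x22] = 5d 94 55 d0 bb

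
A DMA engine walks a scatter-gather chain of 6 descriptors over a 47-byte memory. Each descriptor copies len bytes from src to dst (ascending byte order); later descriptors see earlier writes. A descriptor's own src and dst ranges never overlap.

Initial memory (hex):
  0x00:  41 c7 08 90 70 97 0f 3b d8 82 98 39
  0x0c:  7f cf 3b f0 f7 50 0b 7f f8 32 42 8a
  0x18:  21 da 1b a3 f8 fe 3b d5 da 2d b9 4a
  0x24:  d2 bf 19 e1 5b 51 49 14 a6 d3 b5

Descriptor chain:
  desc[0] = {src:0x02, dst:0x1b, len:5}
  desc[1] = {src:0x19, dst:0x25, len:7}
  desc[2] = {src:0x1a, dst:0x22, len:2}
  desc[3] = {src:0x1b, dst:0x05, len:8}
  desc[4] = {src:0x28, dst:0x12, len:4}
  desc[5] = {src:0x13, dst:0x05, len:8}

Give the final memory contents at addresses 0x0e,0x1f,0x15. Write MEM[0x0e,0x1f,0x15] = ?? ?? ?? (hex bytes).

MEM[0x0e,0x1f,0x15] = 3b 0f 0f

D0: mem[0x1b..0x1f] <- [08 90 70 97 0f]
D1: mem[0x25..0x2b] <- [da 1b 08 90 70 97 0f]
D2: mem[0x22..0x23] <- [1b 08]
D3: mem[0x05..0x0c] <- [08 90 70 97 0f da 2d 1b]
D4: mem[0x12..0x15] <- [90 70 97 0f]
D5: mem[0x05..0x0c] <- [70 97 0f 42 8a 21 da 1b]
query mem[0x0e]=0x3b, mem[0x1f]=0x0f, mem[0x15]=0x0f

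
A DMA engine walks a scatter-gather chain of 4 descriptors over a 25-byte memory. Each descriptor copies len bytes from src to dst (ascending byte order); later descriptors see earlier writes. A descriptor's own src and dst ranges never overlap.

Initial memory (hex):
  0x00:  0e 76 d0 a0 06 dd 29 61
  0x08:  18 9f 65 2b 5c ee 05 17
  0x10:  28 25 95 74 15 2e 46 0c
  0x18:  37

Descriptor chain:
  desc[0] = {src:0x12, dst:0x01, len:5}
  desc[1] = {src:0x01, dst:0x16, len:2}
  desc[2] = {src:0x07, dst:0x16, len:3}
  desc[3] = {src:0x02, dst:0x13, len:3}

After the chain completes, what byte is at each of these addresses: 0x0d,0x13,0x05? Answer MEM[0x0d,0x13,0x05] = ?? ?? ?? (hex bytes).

#0 dst[0x01+5] := {0x95,0x74,0x15,0x2e,0x46}
#1 dst[0x16+2] := {0x95,0x74}
#2 dst[0x16+3] := {0x61,0x18,0x9f}
#3 dst[0x13+3] := {0x74,0x15,0x2e}
query mem[0x0d]=0xee, mem[0x13]=0x74, mem[0x05]=0x46

MEM[0x0d,0x13,0x05] = ee 74 46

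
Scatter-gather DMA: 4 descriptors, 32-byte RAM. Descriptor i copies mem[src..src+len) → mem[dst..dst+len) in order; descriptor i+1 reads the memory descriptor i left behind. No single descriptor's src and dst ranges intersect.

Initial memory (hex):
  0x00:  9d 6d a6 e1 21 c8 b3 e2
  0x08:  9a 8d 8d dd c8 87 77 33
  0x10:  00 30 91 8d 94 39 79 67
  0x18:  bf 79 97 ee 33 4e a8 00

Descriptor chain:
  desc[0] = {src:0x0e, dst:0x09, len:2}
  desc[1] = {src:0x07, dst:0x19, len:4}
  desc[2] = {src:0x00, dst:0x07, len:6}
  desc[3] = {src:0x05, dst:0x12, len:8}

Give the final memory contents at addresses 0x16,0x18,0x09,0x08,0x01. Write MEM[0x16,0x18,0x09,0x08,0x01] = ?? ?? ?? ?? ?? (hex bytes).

D0: mem[0x09..0x0a] <- [77 33]
D1: mem[0x19..0x1c] <- [e2 9a 77 33]
D2: mem[0x07..0x0c] <- [9d 6d a6 e1 21 c8]
D3: mem[0x12..0x19] <- [c8 b3 9d 6d a6 e1 21 c8]
query mem[0x16]=0xa6, mem[0x18]=0x21, mem[0x09]=0xa6, mem[0x08]=0x6d, mem[0x01]=0x6d

MEM[0x16,0x18,0x09,0x08,0x01] = a6 21 a6 6d 6d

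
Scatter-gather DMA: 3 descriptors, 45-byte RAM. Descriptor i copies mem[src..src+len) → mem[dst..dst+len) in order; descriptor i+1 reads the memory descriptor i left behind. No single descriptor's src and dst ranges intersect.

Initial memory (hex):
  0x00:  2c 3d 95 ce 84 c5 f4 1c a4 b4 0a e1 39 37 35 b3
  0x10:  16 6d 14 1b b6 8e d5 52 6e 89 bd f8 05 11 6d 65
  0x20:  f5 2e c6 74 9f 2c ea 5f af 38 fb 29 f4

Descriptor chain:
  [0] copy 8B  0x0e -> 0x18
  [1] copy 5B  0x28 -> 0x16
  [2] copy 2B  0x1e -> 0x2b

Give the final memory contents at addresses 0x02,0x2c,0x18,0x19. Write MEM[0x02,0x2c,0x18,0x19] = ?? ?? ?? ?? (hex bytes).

MEM[0x02,0x2c,0x18,0x19] = 95 8e fb 29

D0: mem[0x18..0x1f] <- [35 b3 16 6d 14 1b b6 8e]
D1: mem[0x16..0x1a] <- [af 38 fb 29 f4]
D2: mem[0x2b..0x2c] <- [b6 8e]
query mem[0x02]=0x95, mem[0x2c]=0x8e, mem[0x18]=0xfb, mem[0x19]=0x29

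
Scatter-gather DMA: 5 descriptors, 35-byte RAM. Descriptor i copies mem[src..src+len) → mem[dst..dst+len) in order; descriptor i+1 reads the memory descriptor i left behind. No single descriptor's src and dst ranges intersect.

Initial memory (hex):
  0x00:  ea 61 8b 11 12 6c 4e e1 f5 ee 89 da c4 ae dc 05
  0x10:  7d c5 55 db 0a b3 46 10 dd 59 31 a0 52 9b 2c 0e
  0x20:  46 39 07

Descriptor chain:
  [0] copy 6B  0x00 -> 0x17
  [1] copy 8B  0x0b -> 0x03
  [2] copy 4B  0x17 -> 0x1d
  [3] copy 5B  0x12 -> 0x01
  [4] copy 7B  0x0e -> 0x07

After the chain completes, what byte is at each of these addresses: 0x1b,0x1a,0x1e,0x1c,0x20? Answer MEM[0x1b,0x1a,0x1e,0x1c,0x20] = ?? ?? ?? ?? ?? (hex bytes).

MEM[0x1b,0x1a,0x1e,0x1c,0x20] = 12 11 61 6c 11

#0 dst[0x17+6] := {0xea,0x61,0x8b,0x11,0x12,0x6c}
#1 dst[0x03+8] := {0xda,0xc4,0xae,0xdc,0x05,0x7d,0xc5,0x55}
#2 dst[0x1d+4] := {0xea,0x61,0x8b,0x11}
#3 dst[0x01+5] := {0x55,0xdb,0x0a,0xb3,0x46}
#4 dst[0x07+7] := {0xdc,0x05,0x7d,0xc5,0x55,0xdb,0x0a}
query mem[0x1b]=0x12, mem[0x1a]=0x11, mem[0x1e]=0x61, mem[0x1c]=0x6c, mem[0x20]=0x11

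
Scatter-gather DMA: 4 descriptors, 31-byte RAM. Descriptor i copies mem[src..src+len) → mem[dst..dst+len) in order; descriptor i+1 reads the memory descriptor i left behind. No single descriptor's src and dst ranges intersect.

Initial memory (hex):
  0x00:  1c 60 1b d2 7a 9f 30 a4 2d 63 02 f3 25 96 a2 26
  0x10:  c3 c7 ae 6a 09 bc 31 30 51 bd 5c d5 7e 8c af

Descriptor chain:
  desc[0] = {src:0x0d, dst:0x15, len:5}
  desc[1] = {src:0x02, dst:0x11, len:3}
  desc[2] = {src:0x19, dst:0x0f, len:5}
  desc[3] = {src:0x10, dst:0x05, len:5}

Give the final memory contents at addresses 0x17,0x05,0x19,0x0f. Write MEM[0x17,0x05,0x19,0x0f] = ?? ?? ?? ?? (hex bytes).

MEM[0x17,0x05,0x19,0x0f] = 26 5c c7 c7

#0 dst[0x15+5] := {0x96,0xa2,0x26,0xc3,0xc7}
#1 dst[0x11+3] := {0x1b,0xd2,0x7a}
#2 dst[0x0f+5] := {0xc7,0x5c,0xd5,0x7e,0x8c}
#3 dst[0x05+5] := {0x5c,0xd5,0x7e,0x8c,0x09}
query mem[0x17]=0x26, mem[0x05]=0x5c, mem[0x19]=0xc7, mem[0x0f]=0xc7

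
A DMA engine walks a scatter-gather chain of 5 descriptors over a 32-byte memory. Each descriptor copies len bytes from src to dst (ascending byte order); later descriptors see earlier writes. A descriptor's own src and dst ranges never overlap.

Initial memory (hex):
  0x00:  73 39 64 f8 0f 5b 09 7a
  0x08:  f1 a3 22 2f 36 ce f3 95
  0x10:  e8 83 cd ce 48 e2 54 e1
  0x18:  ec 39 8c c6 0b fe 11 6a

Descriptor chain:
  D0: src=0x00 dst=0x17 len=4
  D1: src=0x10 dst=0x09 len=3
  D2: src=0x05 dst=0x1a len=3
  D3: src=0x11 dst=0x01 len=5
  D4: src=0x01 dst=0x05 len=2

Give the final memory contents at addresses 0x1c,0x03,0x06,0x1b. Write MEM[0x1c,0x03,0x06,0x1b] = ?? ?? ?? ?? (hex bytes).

#0 dst[0x17+4] := {0x73,0x39,0x64,0xf8}
#1 dst[0x09+3] := {0xe8,0x83,0xcd}
#2 dst[0x1a+3] := {0x5b,0x09,0x7a}
#3 dst[0x01+5] := {0x83,0xcd,0xce,0x48,0xe2}
#4 dst[0x05+2] := {0x83,0xcd}
query mem[0x1c]=0x7a, mem[0x03]=0xce, mem[0x06]=0xcd, mem[0x1b]=0x09

MEM[0x1c,0x03,0x06,0x1b] = 7a ce cd 09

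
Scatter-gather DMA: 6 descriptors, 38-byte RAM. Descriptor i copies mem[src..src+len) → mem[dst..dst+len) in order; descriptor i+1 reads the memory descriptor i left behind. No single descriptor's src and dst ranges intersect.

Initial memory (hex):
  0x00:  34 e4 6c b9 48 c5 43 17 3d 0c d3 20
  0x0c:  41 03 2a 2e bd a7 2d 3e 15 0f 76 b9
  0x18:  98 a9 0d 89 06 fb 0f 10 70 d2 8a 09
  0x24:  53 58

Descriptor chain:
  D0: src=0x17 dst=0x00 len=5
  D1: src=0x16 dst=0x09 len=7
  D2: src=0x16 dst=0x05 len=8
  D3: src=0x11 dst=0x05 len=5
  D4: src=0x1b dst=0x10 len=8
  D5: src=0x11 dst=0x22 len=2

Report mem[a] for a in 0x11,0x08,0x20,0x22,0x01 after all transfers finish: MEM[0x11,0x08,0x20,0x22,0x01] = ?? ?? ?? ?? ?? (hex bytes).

  after D0: wrote 5B at 0x00 = b998a90d89
  after D1: wrote 7B at 0x09 = 76b998a90d8906
  after D2: wrote 8B at 0x05 = 76b998a90d8906fb
  after D3: wrote 5B at 0x05 = a72d3e150f
  after D4: wrote 8B at 0x10 = 8906fb0f1070d28a
  after D5: wrote 2B at 0x22 = 06fb
query mem[0x11]=0x06, mem[0x08]=0x15, mem[0x20]=0x70, mem[0x22]=0x06, mem[0x01]=0x98

MEM[0x11,0x08,0x20,0x22,0x01] = 06 15 70 06 98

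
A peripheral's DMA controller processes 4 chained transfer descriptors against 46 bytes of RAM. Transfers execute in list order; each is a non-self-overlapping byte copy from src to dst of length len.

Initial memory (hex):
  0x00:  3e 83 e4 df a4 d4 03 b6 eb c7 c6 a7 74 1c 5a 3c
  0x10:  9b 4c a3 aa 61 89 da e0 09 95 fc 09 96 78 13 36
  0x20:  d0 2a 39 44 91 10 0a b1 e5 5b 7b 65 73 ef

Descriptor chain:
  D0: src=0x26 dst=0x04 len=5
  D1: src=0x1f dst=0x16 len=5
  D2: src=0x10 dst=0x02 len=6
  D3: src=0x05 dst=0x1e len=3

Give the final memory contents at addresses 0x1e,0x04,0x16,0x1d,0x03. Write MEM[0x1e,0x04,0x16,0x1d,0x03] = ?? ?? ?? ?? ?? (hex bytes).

#0 dst[0x04+5] := {0x0a,0xb1,0xe5,0x5b,0x7b}
#1 dst[0x16+5] := {0x36,0xd0,0x2a,0x39,0x44}
#2 dst[0x02+6] := {0x9b,0x4c,0xa3,0xaa,0x61,0x89}
#3 dst[0x1e+3] := {0xaa,0x61,0x89}
query mem[0x1e]=0xaa, mem[0x04]=0xa3, mem[0x16]=0x36, mem[0x1d]=0x78, mem[0x03]=0x4c

MEM[0x1e,0x04,0x16,0x1d,0x03] = aa a3 36 78 4c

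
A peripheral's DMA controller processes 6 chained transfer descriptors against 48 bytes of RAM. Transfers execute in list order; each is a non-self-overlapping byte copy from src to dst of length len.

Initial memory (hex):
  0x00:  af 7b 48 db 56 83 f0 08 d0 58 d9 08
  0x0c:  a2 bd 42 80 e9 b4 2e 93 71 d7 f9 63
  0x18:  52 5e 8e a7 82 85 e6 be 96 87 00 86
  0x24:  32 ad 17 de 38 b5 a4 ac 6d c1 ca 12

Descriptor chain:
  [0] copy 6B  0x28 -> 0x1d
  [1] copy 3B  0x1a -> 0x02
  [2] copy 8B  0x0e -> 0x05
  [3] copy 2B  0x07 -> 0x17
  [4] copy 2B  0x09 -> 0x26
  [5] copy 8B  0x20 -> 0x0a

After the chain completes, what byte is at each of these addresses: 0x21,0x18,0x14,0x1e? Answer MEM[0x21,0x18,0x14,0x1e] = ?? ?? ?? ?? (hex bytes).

#0 dst[0x1d+6] := {0x38,0xb5,0xa4,0xac,0x6d,0xc1}
#1 dst[0x02+3] := {0x8e,0xa7,0x82}
#2 dst[0x05+8] := {0x42,0x80,0xe9,0xb4,0x2e,0x93,0x71,0xd7}
#3 dst[0x17+2] := {0xe9,0xb4}
#4 dst[0x26+2] := {0x2e,0x93}
#5 dst[0x0a+8] := {0xac,0x6d,0xc1,0x86,0x32,0xad,0x2e,0x93}
query mem[0x21]=0x6d, mem[0x18]=0xb4, mem[0x14]=0x71, mem[0x1e]=0xb5

MEM[0x21,0x18,0x14,0x1e] = 6d b4 71 b5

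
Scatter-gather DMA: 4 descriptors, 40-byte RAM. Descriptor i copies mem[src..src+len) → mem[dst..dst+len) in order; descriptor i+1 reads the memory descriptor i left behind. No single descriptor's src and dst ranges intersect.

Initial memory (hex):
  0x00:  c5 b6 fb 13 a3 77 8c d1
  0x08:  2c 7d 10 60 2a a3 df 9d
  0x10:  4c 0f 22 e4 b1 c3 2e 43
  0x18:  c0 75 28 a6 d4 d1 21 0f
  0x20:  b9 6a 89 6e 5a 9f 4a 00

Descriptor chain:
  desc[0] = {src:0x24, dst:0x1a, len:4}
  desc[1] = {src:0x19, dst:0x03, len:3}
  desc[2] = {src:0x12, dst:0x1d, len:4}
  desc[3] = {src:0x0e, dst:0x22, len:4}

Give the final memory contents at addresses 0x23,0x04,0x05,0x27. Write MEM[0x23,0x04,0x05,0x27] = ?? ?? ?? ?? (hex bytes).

  after D0: wrote 4B at 0x1a = 5a9f4a00
  after D1: wrote 3B at 0x03 = 755a9f
  after D2: wrote 4B at 0x1d = 22e4b1c3
  after D3: wrote 4B at 0x22 = df9d4c0f
query mem[0x23]=0x9d, mem[0x04]=0x5a, mem[0x05]=0x9f, mem[0x27]=0x00

MEM[0x23,0x04,0x05,0x27] = 9d 5a 9f 00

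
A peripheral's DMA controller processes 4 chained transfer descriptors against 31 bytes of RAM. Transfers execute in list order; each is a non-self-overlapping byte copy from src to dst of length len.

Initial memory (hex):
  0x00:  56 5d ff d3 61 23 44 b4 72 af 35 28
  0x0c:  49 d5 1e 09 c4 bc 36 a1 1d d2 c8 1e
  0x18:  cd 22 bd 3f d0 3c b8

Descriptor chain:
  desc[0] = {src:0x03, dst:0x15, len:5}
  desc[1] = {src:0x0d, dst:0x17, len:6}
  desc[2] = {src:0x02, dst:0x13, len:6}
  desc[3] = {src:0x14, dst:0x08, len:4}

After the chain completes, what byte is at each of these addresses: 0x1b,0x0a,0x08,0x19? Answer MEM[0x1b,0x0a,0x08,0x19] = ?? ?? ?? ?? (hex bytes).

#0 dst[0x15+5] := {0xd3,0x61,0x23,0x44,0xb4}
#1 dst[0x17+6] := {0xd5,0x1e,0x09,0xc4,0xbc,0x36}
#2 dst[0x13+6] := {0xff,0xd3,0x61,0x23,0x44,0xb4}
#3 dst[0x08+4] := {0xd3,0x61,0x23,0x44}
query mem[0x1b]=0xbc, mem[0x0a]=0x23, mem[0x08]=0xd3, mem[0x19]=0x09

MEM[0x1b,0x0a,0x08,0x19] = bc 23 d3 09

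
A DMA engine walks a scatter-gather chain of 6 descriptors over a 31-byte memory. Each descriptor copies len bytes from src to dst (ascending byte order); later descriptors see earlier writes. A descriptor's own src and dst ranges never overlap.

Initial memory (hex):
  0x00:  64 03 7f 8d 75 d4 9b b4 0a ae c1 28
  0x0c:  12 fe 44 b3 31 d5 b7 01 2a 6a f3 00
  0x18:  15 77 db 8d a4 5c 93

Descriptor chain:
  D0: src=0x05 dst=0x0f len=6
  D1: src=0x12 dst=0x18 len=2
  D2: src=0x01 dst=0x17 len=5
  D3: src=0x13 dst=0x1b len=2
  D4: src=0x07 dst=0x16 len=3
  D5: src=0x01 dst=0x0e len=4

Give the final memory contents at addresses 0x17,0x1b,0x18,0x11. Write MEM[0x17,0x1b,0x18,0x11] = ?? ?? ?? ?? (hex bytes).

  after D0: wrote 6B at 0x0f = d49bb40aaec1
  after D1: wrote 2B at 0x18 = 0aae
  after D2: wrote 5B at 0x17 = 037f8d75d4
  after D3: wrote 2B at 0x1b = aec1
  after D4: wrote 3B at 0x16 = b40aae
  after D5: wrote 4B at 0x0e = 037f8d75
query mem[0x17]=0x0a, mem[0x1b]=0xae, mem[0x18]=0xae, mem[0x11]=0x75

MEM[0x17,0x1b,0x18,0x11] = 0a ae ae 75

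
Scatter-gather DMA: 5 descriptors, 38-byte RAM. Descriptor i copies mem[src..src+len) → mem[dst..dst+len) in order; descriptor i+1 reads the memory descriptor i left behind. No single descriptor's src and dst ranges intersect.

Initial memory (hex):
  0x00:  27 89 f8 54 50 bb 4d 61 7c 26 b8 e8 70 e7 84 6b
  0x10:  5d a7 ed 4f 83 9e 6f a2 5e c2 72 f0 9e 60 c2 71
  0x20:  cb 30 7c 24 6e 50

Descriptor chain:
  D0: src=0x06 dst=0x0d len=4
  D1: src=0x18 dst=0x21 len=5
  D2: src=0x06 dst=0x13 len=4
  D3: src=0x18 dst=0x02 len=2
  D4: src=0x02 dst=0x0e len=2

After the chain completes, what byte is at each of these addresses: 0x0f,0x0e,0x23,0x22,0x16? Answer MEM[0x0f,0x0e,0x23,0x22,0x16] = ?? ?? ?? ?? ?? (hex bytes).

MEM[0x0f,0x0e,0x23,0x22,0x16] = c2 5e 72 c2 26

#0 dst[0x0d+4] := {0x4d,0x61,0x7c,0x26}
#1 dst[0x21+5] := {0x5e,0xc2,0x72,0xf0,0x9e}
#2 dst[0x13+4] := {0x4d,0x61,0x7c,0x26}
#3 dst[0x02+2] := {0x5e,0xc2}
#4 dst[0x0e+2] := {0x5e,0xc2}
query mem[0x0f]=0xc2, mem[0x0e]=0x5e, mem[0x23]=0x72, mem[0x22]=0xc2, mem[0x16]=0x26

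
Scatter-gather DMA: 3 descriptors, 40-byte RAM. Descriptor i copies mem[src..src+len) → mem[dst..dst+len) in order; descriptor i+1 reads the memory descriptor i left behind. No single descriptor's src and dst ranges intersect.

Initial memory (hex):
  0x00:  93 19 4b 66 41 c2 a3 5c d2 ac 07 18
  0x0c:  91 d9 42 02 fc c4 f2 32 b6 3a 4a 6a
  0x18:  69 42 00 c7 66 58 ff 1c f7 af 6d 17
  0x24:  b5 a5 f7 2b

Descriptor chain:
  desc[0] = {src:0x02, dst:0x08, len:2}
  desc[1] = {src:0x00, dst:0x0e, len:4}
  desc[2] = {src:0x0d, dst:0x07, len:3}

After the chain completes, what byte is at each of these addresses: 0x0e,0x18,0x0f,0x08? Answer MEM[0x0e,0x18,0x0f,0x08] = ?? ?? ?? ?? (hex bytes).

MEM[0x0e,0x18,0x0f,0x08] = 93 69 19 93

D0: mem[0x08..0x09] <- [4b 66]
D1: mem[0x0e..0x11] <- [93 19 4b 66]
D2: mem[0x07..0x09] <- [d9 93 19]
query mem[0x0e]=0x93, mem[0x18]=0x69, mem[0x0f]=0x19, mem[0x08]=0x93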